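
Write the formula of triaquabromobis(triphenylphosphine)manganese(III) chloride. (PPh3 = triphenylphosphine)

[MnBr(H2O)3(PPh3)2]Cl2

Ligands: 2 triphenylphosphine (PPh3, neutral), 1 bromo (Br, -1), 3 aqua (H2O, neutral). Ligand charge sum = -1.
Charge balance with chloride (-1) requires 1 complex ion per 2 chloride.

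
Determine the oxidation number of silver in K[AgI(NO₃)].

1 potassium outside the brackets (+1 each) → the complex ion is 1−.
Ligand charges: 1×I = -1; 1×NO3 = -1; sum -2.
Ag + (-2) = 1− ⇒ Ag is +1.

+1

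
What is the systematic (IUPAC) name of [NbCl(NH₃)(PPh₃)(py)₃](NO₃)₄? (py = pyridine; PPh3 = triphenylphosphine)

amminechlorotris(pyridine)(triphenylphosphine)niobium(V) nitrate

The 4 nitrate counter-ions carry a total charge of -4, so each complex ion is 4+.
Ligand charges: 3×pyridine (neutral), 1×chloro (-1 each), 1×triphenylphosphine (neutral), 1×ammine (neutral); total -1. So Nb + (-1) = 4+, giving Nb = +5.
Ligands are named alphabetically: ammine before chloro before pyridine before triphenylphosphine.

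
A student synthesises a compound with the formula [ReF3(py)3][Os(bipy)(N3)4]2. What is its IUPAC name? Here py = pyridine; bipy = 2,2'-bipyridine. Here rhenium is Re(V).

Both ions are complex: the cation is named first with the plain metal name, the anion second with the -ate form; each ion's ligands are alphabetised independently.
Re is given as +5; the cation's ligand charges sum to -3, so the complex cation is 2+.
With 2 anions per cation, each anion must be 2/2 = 1−.
Anion: ligand charges sum to -4; for the ion to be 1−, Os = +3.

trifluorotris(pyridine)rhenium(V) tetraazido(2,2'-bipyridine)osmate(III)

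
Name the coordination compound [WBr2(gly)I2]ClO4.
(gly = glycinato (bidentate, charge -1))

dibromo(glycinato)diiodotungsten(VI) perchlorate

The 1 perchlorate counter-ion carries a total charge of -1, so each complex ion is 1+.
Ligand charges: 2×iodo (-1 each), 1×glycinato (-1 each), 2×bromo (-1 each); total -5. So W + (-5) = 1+, giving W = +6.
Ligands are named alphabetically: bromo before glycinato before iodo.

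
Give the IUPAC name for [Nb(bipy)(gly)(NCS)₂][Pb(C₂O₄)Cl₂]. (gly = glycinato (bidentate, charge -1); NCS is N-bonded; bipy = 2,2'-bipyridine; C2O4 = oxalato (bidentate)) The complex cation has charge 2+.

Both ions are complex: the cation is named first with the plain metal name, the anion second with the -ate form; each ion's ligands are alphabetised independently.
The complex cation is given as 2+; its ligand charges sum to -3, so Nb = +5.
A 1:1 salt means the anion carries the equal and opposite charge, 2−.
Anion: ligand charges sum to -4; for the ion to be 2−, Pb = +2.

(2,2'-bipyridine)(glycinato)diisothiocyanatoniobium(V) dichlorooxalatoplumbate(II)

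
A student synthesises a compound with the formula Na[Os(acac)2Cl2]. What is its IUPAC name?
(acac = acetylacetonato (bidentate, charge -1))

The 1 sodium counter-ion carries a total charge of +1, so each complex ion is 1−.
Ligand charges: 2×acetylacetonato (-1 each), 2×chloro (-1 each); total -4. So Os + (-4) = 1−, giving Os = +3.
Ligands are named alphabetically: acetylacetonato before chloro.
The complex ion is anionic, so osmium takes the -ate form osmate(III).

sodium bis(acetylacetonato)dichloroosmate(III)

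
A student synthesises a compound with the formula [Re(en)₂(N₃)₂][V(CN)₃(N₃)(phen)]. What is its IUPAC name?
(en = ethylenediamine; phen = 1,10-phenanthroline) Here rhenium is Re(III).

diazidobis(ethylenediamine)rhenium(III) azidotricyano(1,10-phenanthroline)vanadate(III)

Both ions are complex: the cation is named first with the plain metal name, the anion second with the -ate form; each ion's ligands are alphabetised independently.
Re is given as +3; the cation's ligand charges sum to -2, so the complex cation is 1+.
A 1:1 salt means the anion carries the equal and opposite charge, 1−.
Anion: ligand charges sum to -4; for the ion to be 1−, V = +3.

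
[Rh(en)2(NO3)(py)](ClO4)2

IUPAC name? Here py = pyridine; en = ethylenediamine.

The 2 perchlorate counter-ions carry a total charge of -2, so each complex ion is 2+.
Ligand charges: 1×pyridine (neutral), 1×nitrato (-1 each), 2×ethylenediamine (neutral); total -1. So Rh + (-1) = 2+, giving Rh = +3.
Ligands are named alphabetically: ethylenediamine before nitrato before pyridine.

bis(ethylenediamine)nitrato(pyridine)rhodium(III) perchlorate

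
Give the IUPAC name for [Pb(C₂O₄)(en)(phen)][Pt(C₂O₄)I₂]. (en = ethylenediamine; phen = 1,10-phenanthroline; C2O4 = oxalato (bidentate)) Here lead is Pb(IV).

(ethylenediamine)oxalato(1,10-phenanthroline)lead(IV) diiodooxalatoplatinate(II)

Both ions are complex: the cation is named first with the plain metal name, the anion second with the -ate form; each ion's ligands are alphabetised independently.
Pb is given as +4; the cation's ligand charges sum to -2, so the complex cation is 2+.
A 1:1 salt means the anion carries the equal and opposite charge, 2−.
Anion: ligand charges sum to -4; for the ion to be 2−, Pt = +2.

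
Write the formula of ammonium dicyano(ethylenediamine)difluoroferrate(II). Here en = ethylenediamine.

Ligands: 1 ethylenediamine (en, neutral), 2 cyano (CN, -1), 2 fluoro (F, -1). Ligand charge sum = -4.
Charge balance with ammonium (+1) requires 1 complex ion per 2 ammonium.

(NH4)2[Fe(CN)2(en)F2]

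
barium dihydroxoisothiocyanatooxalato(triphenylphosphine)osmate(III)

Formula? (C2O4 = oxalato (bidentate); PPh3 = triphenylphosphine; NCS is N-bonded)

Ligands: 1 oxalato (C2O4, -2), 2 hydroxo (OH, -1), 1 triphenylphosphine (PPh3, neutral), 1 isothiocyanato (NCS, -1). Ligand charge sum = -5.
With Os in oxidation state +3, the complex ion is [Os...]^2−.
Charge balance with barium (+2) requires 1 complex ion per 1 barium.

Ba[Os(C2O4)(NCS)(OH)2(PPh3)]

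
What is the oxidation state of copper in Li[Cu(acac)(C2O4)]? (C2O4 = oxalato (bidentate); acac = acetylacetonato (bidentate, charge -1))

1 lithium outside the brackets (+1 each) → the complex ion is 1−.
Ligand charges: 1×C2O4 = -2; 1×acac = -1; sum -3.
Cu + (-3) = 1− ⇒ Cu is +2.

+2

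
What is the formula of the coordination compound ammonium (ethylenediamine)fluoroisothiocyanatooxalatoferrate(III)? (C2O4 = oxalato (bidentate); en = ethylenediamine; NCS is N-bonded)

Ligands: 1 oxalato (C2O4, -2), 1 fluoro (F, -1), 1 ethylenediamine (en, neutral), 1 isothiocyanato (NCS, -1). Ligand charge sum = -4.
With Fe in oxidation state +3, the complex ion is [Fe...]^1−.
Charge balance with ammonium (+1) requires 1 complex ion per 1 ammonium.

NH4[Fe(C2O4)(en)F(NCS)]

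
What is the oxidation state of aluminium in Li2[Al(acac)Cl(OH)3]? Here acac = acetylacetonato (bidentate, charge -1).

+3

2 lithium outside the brackets (+1 each) → the complex ion is 2−.
Ligand charges: 3×OH = -3; 1×acac = -1; 1×Cl = -1; sum -5.
Al + (-5) = 2− ⇒ Al is +3.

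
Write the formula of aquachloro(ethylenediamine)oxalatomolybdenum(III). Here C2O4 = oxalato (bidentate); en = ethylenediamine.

Ligands: 1 aqua (H2O, neutral), 1 oxalato (C2O4, -2), 1 ethylenediamine (en, neutral), 1 chloro (Cl, -1). Ligand charge sum = -3.
With Mo in oxidation state +3, the complex ion is [Mo...].

[Mo(C2O4)Cl(en)(H2O)]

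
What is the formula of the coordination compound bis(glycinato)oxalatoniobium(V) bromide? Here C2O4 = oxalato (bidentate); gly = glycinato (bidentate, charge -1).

[Nb(C2O4)(gly)2]Br

Ligands: 1 oxalato (C2O4, -2), 2 glycinato (gly, -1). Ligand charge sum = -4.
Charge balance with bromide (-1) requires 1 complex ion per 1 bromide.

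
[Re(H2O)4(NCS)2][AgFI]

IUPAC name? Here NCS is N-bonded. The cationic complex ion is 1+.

tetraaquadiisothiocyanatorhenium(III) fluoroiodoargentate(I)

The complex cation is given as 1+; its ligand charges sum to -2, so Re = +3.
A 1:1 salt means the anion carries the equal and opposite charge, 1−.
Anion: ligand charges sum to -2; for the ion to be 1−, Ag = +1.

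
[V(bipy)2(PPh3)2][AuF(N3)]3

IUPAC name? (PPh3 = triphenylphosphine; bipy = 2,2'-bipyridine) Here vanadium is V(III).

V is given as +3; the cation's ligand charges sum to 0, so the complex cation is 3+.
With 3 anions per cation, each anion must be 3/3 = 1−.
Anion: ligand charges sum to -2; for the ion to be 1−, Au = +1.

bis(2,2'-bipyridine)bis(triphenylphosphine)vanadium(III) azidofluoroaurate(I)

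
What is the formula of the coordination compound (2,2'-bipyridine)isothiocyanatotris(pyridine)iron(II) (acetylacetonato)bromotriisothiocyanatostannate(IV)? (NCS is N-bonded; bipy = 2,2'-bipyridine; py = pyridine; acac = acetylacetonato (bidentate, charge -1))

[Fe(bipy)(NCS)(py)3][Sn(acac)Br(NCS)3]

Cation [Fe…]: ligand charges -1, Fe(II) ⇒ ion charge 1+.
Anion [Sn…]: ligand charges -5, Sn(IV) ⇒ ion charge 1−.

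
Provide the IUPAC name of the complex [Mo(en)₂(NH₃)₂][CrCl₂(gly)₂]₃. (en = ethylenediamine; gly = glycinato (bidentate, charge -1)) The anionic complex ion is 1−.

diamminebis(ethylenediamine)molybdenum(III) dichlorobis(glycinato)chromate(III)

Both ions are complex: the cation is named first with the plain metal name, the anion second with the -ate form; each ion's ligands are alphabetised independently.
The complex anion is given as 1−; its ligand charges sum to -4, so Cr = +3.
With 3 anions per cation, the cation must be 3×1 = 3+.
Cation: ligand charges sum to 0; for the ion to be 3+, Mo = +3.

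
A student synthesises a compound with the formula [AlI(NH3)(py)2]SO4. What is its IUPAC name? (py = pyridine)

ammineiodobis(pyridine)aluminium(III) sulfate

The 1 sulfate counter-ion carries a total charge of -2, so each complex ion is 2+.
Ligand charges: 1×iodo (-1 each), 2×pyridine (neutral), 1×ammine (neutral); total -1. So Al + (-1) = 2+, giving Al = +3.
Ligands are named alphabetically: ammine before iodo before pyridine.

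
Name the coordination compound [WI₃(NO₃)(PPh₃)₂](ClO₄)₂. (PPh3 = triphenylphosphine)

The 2 perchlorate counter-ions carry a total charge of -2, so each complex ion is 2+.
Ligand charges: 3×iodo (-1 each), 1×nitrato (-1 each), 2×triphenylphosphine (neutral); total -4. So W + (-4) = 2+, giving W = +6.
Ligands are named alphabetically: iodo before nitrato before triphenylphosphine.

triiodonitratobis(triphenylphosphine)tungsten(VI) perchlorate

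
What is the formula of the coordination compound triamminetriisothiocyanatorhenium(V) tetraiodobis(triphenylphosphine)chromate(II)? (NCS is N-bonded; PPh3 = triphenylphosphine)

[Re(NCS)3(NH3)3][CrI4(PPh3)2]

Cation [Re…]: ligand charges -3, Re(V) ⇒ ion charge 2+.
Anion [Cr…]: ligand charges -4, Cr(II) ⇒ ion charge 2−.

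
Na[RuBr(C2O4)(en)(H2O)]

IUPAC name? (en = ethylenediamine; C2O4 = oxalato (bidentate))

The 1 sodium counter-ion carries a total charge of +1, so each complex ion is 1−.
Ligand charges: 1×aqua (neutral), 1×bromo (-1 each), 1×ethylenediamine (neutral), 1×oxalato (-2 each); total -3. So Ru + (-3) = 1−, giving Ru = +2.
The complex ion is anionic, so ruthenium takes the -ate form ruthenate(II).

sodium aquabromo(ethylenediamine)oxalatoruthenate(II)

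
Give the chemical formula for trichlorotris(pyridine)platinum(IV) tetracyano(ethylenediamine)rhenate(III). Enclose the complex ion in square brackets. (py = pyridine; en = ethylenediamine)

Cation [Pt…]: ligand charges -3, Pt(IV) ⇒ ion charge 1+.
Anion [Re…]: ligand charges -4, Re(III) ⇒ ion charge 1−.
One 1+ cation balances one 1− anion.

[PtCl3(py)3][Re(CN)4(en)]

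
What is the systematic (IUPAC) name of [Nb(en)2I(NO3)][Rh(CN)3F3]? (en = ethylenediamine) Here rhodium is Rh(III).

Both ions are complex: the cation is named first with the plain metal name, the anion second with the -ate form; each ion's ligands are alphabetised independently.
Rh is given as +3; the anion's ligand charges sum to -6, so the complex anion is 3−.
A 1:1 salt means the cation carries the equal and opposite charge, 3+.
Cation: ligand charges sum to -2; for the ion to be 3+, Nb = +5.

bis(ethylenediamine)iodonitratoniobium(V) tricyanotrifluororhodate(III)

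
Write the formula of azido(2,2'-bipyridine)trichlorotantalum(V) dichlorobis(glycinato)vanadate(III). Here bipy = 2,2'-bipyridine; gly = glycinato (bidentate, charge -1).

Cation [Ta…]: ligand charges -4, Ta(V) ⇒ ion charge 1+.
Anion [V…]: ligand charges -4, V(III) ⇒ ion charge 1−.

[Ta(bipy)Cl3(N3)][VCl2(gly)2]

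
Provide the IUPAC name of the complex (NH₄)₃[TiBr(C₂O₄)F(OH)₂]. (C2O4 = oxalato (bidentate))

The 3 ammonium counter-ions carry a total charge of +3, so each complex ion is 3−.
Ligand charges: 1×bromo (-1 each), 1×oxalato (-2 each), 2×hydroxo (-1 each), 1×fluoro (-1 each); total -6. So Ti + (-6) = 3−, giving Ti = +3.
Ligands are named alphabetically: bromo before fluoro before hydroxo before oxalato.
The complex ion is anionic, so titanium takes the -ate form titanate(III).

ammonium bromofluorodihydroxooxalatotitanate(III)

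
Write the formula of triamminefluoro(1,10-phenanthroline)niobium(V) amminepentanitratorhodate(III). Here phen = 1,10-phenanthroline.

[NbF(NH3)3(phen)][Rh(NH3)(NO3)5]2

Cation [Nb…]: ligand charges -1, Nb(V) ⇒ ion charge 4+.
Anion [Rh…]: ligand charges -5, Rh(III) ⇒ ion charge 2−.
One 4+ cation requires 2 of the 2− anion.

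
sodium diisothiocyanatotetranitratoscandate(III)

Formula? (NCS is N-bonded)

Na3[Sc(NCS)2(NO3)4]

Ligands: 4 nitrato (NO3, -1), 2 isothiocyanato (NCS, -1). Ligand charge sum = -6.
With Sc in oxidation state +3, the complex ion is [Sc...]^3−.
Charge balance with sodium (+1) requires 1 complex ion per 3 sodium.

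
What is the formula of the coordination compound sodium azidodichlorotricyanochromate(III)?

Na3[CrCl2(CN)3(N3)]

Ligands: 3 cyano (CN, -1), 2 chloro (Cl, -1), 1 azido (N3, -1). Ligand charge sum = -6.
With Cr in oxidation state +3, the complex ion is [Cr...]^3−.
Charge balance with sodium (+1) requires 1 complex ion per 3 sodium.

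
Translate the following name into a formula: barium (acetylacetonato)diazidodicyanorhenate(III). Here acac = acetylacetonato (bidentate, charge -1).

Ligands: 2 cyano (CN, -1), 1 acetylacetonato (acac, -1), 2 azido (N3, -1). Ligand charge sum = -5.
Charge balance with barium (+2) requires 1 complex ion per 1 barium.

Ba[Re(acac)(CN)2(N3)2]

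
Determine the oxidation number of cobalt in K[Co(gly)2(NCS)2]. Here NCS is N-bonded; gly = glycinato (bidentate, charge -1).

1 potassium outside the brackets (+1 each) → the complex ion is 1−.
Ligand charges: 2×NCS = -2; 2×gly = -2; sum -4.
Co + (-4) = 1− ⇒ Co is +3.

+3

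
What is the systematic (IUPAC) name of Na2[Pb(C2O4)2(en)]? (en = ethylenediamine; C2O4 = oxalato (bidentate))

The 2 sodium counter-ions carry a total charge of +2, so each complex ion is 2−.
Ligand charges: 1×ethylenediamine (neutral), 2×oxalato (-2 each); total -4. So Pb + (-4) = 2−, giving Pb = +2.
The complex ion is anionic, so lead takes the -ate form plumbate(II).

sodium (ethylenediamine)dioxalatoplumbate(II)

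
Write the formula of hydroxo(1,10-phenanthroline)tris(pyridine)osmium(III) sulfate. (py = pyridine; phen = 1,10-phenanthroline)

[Os(OH)(phen)(py)3]SO4

Ligands: 3 pyridine (py, neutral), 1 hydroxo (OH, -1), 1 1,10-phenanthroline (phen, neutral). Ligand charge sum = -1.
With Os in oxidation state +3, the complex ion is [Os...]^2+.
Charge balance with sulfate (-2) requires 1 complex ion per 1 sulfate.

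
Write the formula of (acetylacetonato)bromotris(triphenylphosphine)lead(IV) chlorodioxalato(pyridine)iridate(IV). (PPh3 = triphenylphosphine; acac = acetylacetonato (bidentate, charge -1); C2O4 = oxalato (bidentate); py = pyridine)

[Pb(acac)Br(PPh3)3][Ir(C2O4)2Cl(py)]2

Cation [Pb…]: ligand charges -2, Pb(IV) ⇒ ion charge 2+.
Anion [Ir…]: ligand charges -5, Ir(IV) ⇒ ion charge 1−.
One 2+ cation requires 2 of the 1− anion.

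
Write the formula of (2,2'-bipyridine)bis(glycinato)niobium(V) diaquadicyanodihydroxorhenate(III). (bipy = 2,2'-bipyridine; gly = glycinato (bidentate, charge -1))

[Nb(bipy)(gly)2][Re(CN)2(H2O)2(OH)2]3

Cation [Nb…]: ligand charges -2, Nb(V) ⇒ ion charge 3+.
Anion [Re…]: ligand charges -4, Re(III) ⇒ ion charge 1−.
One 3+ cation requires 3 of the 1− anion.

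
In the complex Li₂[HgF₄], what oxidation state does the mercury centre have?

2 lithium outside the brackets (+1 each) → the complex ion is 2−.
Ligand charges: 4×F = -4; sum -4.
Hg + (-4) = 2− ⇒ Hg is +2.

+2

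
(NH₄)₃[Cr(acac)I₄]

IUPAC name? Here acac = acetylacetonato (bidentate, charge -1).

The 3 ammonium counter-ions carry a total charge of +3, so each complex ion is 3−.
Ligand charges: 4×iodo (-1 each), 1×acetylacetonato (-1 each); total -5. So Cr + (-5) = 3−, giving Cr = +2.
Ligands are named alphabetically: acetylacetonato before iodo.
The complex ion is anionic, so chromium takes the -ate form chromate(II).

ammonium (acetylacetonato)tetraiodochromate(II)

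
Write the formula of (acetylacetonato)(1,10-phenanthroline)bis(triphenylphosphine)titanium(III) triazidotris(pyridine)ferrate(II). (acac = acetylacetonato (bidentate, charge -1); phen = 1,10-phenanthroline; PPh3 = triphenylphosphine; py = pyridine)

Cation [Ti…]: ligand charges -1, Ti(III) ⇒ ion charge 2+.
Anion [Fe…]: ligand charges -3, Fe(II) ⇒ ion charge 1−.

[Ti(acac)(phen)(PPh3)2][Fe(N3)3(py)3]2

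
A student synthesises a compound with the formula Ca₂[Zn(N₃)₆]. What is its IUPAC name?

calcium hexaazidozincate(II)

The 2 calcium counter-ions carry a total charge of +4, so each complex ion is 4−.
Ligand charges: 6×azido (-1 each); total -6. So Zn + (-6) = 4−, giving Zn = +2.
The complex ion is anionic, so zinc takes the -ate form zincate(II).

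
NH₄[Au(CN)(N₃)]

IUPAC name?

ammonium azidocyanoaurate(I)

The 1 ammonium counter-ion carries a total charge of +1, so each complex ion is 1−.
Ligand charges: 1×cyano (-1 each), 1×azido (-1 each); total -2. So Au + (-2) = 1−, giving Au = +1.
Ligands are named alphabetically: azido before cyano.
The complex ion is anionic, so gold takes the -ate form aurate(I).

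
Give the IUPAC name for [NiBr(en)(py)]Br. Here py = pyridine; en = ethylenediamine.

The 1 bromide counter-ion carries a total charge of -1, so each complex ion is 1+.
Ligand charges: 1×bromo (-1 each), 1×pyridine (neutral), 1×ethylenediamine (neutral); total -1. So Ni + (-1) = 1+, giving Ni = +2.
Ligands are named alphabetically: bromo before ethylenediamine before pyridine.

bromo(ethylenediamine)(pyridine)nickel(II) bromide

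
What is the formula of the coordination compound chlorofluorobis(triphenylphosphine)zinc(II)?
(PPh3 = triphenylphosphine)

[ZnClF(PPh3)2]

Ligands: 1 fluoro (F, -1), 2 triphenylphosphine (PPh3, neutral), 1 chloro (Cl, -1). Ligand charge sum = -2.
With Zn in oxidation state +2, the complex ion is [Zn...].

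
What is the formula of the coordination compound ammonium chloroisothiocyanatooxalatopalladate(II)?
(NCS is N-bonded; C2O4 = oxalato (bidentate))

Ligands: 1 isothiocyanato (NCS, -1), 1 oxalato (C2O4, -2), 1 chloro (Cl, -1). Ligand charge sum = -4.
With Pd in oxidation state +2, the complex ion is [Pd...]^2−.
Charge balance with ammonium (+1) requires 1 complex ion per 2 ammonium.

(NH4)2[Pd(C2O4)Cl(NCS)]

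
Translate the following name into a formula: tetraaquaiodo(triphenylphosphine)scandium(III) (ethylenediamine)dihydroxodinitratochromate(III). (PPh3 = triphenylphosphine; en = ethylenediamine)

Cation [Sc…]: ligand charges -1, Sc(III) ⇒ ion charge 2+.
Anion [Cr…]: ligand charges -4, Cr(III) ⇒ ion charge 1−.
One 2+ cation requires 2 of the 1− anion.

[Sc(H2O)4I(PPh3)][Cr(en)(NO3)2(OH)2]2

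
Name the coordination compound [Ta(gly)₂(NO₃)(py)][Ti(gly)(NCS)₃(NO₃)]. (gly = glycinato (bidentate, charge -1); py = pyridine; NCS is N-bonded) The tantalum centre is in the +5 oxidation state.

Ta is given as +5; the cation's ligand charges sum to -3, so the complex cation is 2+.
A 1:1 salt means the anion carries the equal and opposite charge, 2−.
Anion: ligand charges sum to -5; for the ion to be 2−, Ti = +3.

bis(glycinato)nitrato(pyridine)tantalum(V) (glycinato)triisothiocyanatonitratotitanate(III)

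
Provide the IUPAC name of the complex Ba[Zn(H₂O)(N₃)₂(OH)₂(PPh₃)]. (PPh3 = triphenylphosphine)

The 1 barium counter-ion carries a total charge of +2, so each complex ion is 2−.
Ligand charges: 1×aqua (neutral), 2×hydroxo (-1 each), 1×triphenylphosphine (neutral), 2×azido (-1 each); total -4. So Zn + (-4) = 2−, giving Zn = +2.
Ligands are named alphabetically: aqua before azido before hydroxo before triphenylphosphine.
The complex ion is anionic, so zinc takes the -ate form zincate(II).

barium aquadiazidodihydroxo(triphenylphosphine)zincate(II)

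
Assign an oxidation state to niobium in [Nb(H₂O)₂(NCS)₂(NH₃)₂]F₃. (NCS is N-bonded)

3 fluoride outside the brackets (-1 each) → the complex ion is 3+.
Ligand charges: 2×H2O neutral; 2×NCS = -2; 2×NH3 neutral; sum -2.
Nb + (-2) = 3+ ⇒ Nb is +5.

+5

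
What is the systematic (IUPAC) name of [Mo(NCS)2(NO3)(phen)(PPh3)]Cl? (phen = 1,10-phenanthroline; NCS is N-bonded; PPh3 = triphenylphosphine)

The 1 chloride counter-ion carries a total charge of -1, so each complex ion is 1+.
Ligand charges: 1×1,10-phenanthroline (neutral), 1×nitrato (-1 each), 2×isothiocyanato (-1 each), 1×triphenylphosphine (neutral); total -3. So Mo + (-3) = 1+, giving Mo = +4.
Ligands are named alphabetically: isothiocyanato before nitrato before phenanthroline before triphenylphosphine.

diisothiocyanatonitrato(1,10-phenanthroline)(triphenylphosphine)molybdenum(IV) chloride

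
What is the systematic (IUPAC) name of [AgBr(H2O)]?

There is no counter-ion, so the complex is neutral overall.
Ligand charges: 1×aqua (neutral), 1×bromo (-1 each); total -1. So Ag + (-1) = 0, giving Ag = +1.
Ligands are named alphabetically: aqua before bromo.

aquabromosilver(I)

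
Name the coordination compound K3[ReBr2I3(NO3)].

potassium dibromotriiodonitratorhenate(III)

The 3 potassium counter-ions carry a total charge of +3, so each complex ion is 3−.
Ligand charges: 3×iodo (-1 each), 1×nitrato (-1 each), 2×bromo (-1 each); total -6. So Re + (-6) = 3−, giving Re = +3.
Ligands are named alphabetically: bromo before iodo before nitrato.
The complex ion is anionic, so rhenium takes the -ate form rhenate(III).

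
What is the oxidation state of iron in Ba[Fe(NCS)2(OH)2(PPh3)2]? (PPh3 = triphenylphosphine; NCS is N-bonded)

+2

1 barium outside the brackets (+2 each) → the complex ion is 2−.
Ligand charges: 2×PPh3 neutral; 2×OH = -2; 2×NCS = -2; sum -4.
Fe + (-4) = 2− ⇒ Fe is +2.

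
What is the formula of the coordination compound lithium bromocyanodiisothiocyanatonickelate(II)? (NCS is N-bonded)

Ligands: 1 bromo (Br, -1), 1 cyano (CN, -1), 2 isothiocyanato (NCS, -1). Ligand charge sum = -4.
With Ni in oxidation state +2, the complex ion is [Ni...]^2−.
Charge balance with lithium (+1) requires 1 complex ion per 2 lithium.

Li2[NiBr(CN)(NCS)2]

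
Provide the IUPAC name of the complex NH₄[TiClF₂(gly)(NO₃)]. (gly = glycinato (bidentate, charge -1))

ammonium chlorodifluoro(glycinato)nitratotitanate(IV)

The 1 ammonium counter-ion carries a total charge of +1, so each complex ion is 1−.
Ligand charges: 1×glycinato (-1 each), 1×chloro (-1 each), 1×nitrato (-1 each), 2×fluoro (-1 each); total -5. So Ti + (-5) = 1−, giving Ti = +4.
Ligands are named alphabetically: chloro before fluoro before glycinato before nitrato.
The complex ion is anionic, so titanium takes the -ate form titanate(IV).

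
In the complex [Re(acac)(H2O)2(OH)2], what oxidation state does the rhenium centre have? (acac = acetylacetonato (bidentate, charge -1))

+3

No counter-ion: the bracketed complex is neutral.
Ligand charges: 1×acac = -1; 2×H2O neutral; 2×OH = -2; sum -3.
Re + (-3) = 0 ⇒ Re is +3.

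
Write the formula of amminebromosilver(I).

[AgBr(NH3)]

Ligands: 1 bromo (Br, -1), 1 ammine (NH3, neutral). Ligand charge sum = -1.
With Ag in oxidation state +1, the complex ion is [Ag...].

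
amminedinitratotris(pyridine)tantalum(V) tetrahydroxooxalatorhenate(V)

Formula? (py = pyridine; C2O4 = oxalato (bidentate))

[Ta(NH3)(NO3)2(py)3][Re(C2O4)(OH)4]3

Cation [Ta…]: ligand charges -2, Ta(V) ⇒ ion charge 3+.
Anion [Re…]: ligand charges -6, Re(V) ⇒ ion charge 1−.
One 3+ cation requires 3 of the 1− anion.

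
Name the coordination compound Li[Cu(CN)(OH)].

The 1 lithium counter-ion carries a total charge of +1, so each complex ion is 1−.
Ligand charges: 1×cyano (-1 each), 1×hydroxo (-1 each); total -2. So Cu + (-2) = 1−, giving Cu = +1.
Ligands are named alphabetically: cyano before hydroxo.
The complex ion is anionic, so copper takes the -ate form cuprate(I).

lithium cyanohydroxocuprate(I)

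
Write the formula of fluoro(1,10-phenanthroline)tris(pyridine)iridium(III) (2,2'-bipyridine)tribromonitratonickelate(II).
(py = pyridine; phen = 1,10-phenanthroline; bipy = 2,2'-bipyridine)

Cation [Ir…]: ligand charges -1, Ir(III) ⇒ ion charge 2+.
Anion [Ni…]: ligand charges -4, Ni(II) ⇒ ion charge 2−.
One 2+ cation balances one 2− anion.

[IrF(phen)(py)3][Ni(bipy)Br3(NO3)]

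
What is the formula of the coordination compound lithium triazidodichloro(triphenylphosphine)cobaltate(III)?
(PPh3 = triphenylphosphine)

Ligands: 2 chloro (Cl, -1), 3 azido (N3, -1), 1 triphenylphosphine (PPh3, neutral). Ligand charge sum = -5.
With Co in oxidation state +3, the complex ion is [Co...]^2−.
Charge balance with lithium (+1) requires 1 complex ion per 2 lithium.

Li2[CoCl2(N3)3(PPh3)]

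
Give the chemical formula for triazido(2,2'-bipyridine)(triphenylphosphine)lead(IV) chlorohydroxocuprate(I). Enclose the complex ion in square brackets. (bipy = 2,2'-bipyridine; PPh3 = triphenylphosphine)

[Pb(bipy)(N3)3(PPh3)][CuCl(OH)]

Cation [Pb…]: ligand charges -3, Pb(IV) ⇒ ion charge 1+.
Anion [Cu…]: ligand charges -2, Cu(I) ⇒ ion charge 1−.
One 1+ cation balances one 1− anion.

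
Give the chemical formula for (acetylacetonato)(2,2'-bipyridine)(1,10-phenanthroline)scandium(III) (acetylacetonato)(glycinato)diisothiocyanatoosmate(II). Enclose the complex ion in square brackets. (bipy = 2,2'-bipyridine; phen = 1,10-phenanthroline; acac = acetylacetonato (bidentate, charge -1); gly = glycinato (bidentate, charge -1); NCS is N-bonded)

[Sc(acac)(bipy)(phen)][Os(acac)(gly)(NCS)2]

Cation [Sc…]: ligand charges -1, Sc(III) ⇒ ion charge 2+.
Anion [Os…]: ligand charges -4, Os(II) ⇒ ion charge 2−.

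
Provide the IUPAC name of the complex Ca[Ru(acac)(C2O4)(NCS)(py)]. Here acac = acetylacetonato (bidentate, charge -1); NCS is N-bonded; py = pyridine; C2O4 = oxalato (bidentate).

The 1 calcium counter-ion carries a total charge of +2, so each complex ion is 2−.
Ligand charges: 1×acetylacetonato (-1 each), 1×isothiocyanato (-1 each), 1×pyridine (neutral), 1×oxalato (-2 each); total -4. So Ru + (-4) = 2−, giving Ru = +2.
The complex ion is anionic, so ruthenium takes the -ate form ruthenate(II).

calcium (acetylacetonato)isothiocyanatooxalato(pyridine)ruthenate(II)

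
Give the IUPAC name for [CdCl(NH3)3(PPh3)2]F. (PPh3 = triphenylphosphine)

The 1 fluoride counter-ion carries a total charge of -1, so each complex ion is 1+.
Ligand charges: 1×chloro (-1 each), 3×ammine (neutral), 2×triphenylphosphine (neutral); total -1. So Cd + (-1) = 1+, giving Cd = +2.
Ligands are named alphabetically: ammine before chloro before triphenylphosphine.

triamminechlorobis(triphenylphosphine)cadmium(II) fluoride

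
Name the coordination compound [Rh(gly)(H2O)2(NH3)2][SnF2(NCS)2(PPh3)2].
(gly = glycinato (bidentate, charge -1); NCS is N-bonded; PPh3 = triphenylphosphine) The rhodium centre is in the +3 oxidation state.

diamminediaqua(glycinato)rhodium(III) difluorodiisothiocyanatobis(triphenylphosphine)stannate(II)

Both ions are complex: the cation is named first with the plain metal name, the anion second with the -ate form; each ion's ligands are alphabetised independently.
Rh is given as +3; the cation's ligand charges sum to -1, so the complex cation is 2+.
A 1:1 salt means the anion carries the equal and opposite charge, 2−.
Anion: ligand charges sum to -4; for the ion to be 2−, Sn = +2.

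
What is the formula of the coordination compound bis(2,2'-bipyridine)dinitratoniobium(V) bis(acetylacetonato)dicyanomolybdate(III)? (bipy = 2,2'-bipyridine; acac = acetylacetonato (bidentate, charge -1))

[Nb(bipy)2(NO3)2][Mo(acac)2(CN)2]3

Cation [Nb…]: ligand charges -2, Nb(V) ⇒ ion charge 3+.
Anion [Mo…]: ligand charges -4, Mo(III) ⇒ ion charge 1−.
One 3+ cation requires 3 of the 1− anion.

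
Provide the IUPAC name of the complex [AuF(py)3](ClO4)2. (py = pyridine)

fluorotris(pyridine)gold(III) perchlorate

The 2 perchlorate counter-ions carry a total charge of -2, so each complex ion is 2+.
Ligand charges: 3×pyridine (neutral), 1×fluoro (-1 each); total -1. So Au + (-1) = 2+, giving Au = +3.
Ligands are named alphabetically: fluoro before pyridine.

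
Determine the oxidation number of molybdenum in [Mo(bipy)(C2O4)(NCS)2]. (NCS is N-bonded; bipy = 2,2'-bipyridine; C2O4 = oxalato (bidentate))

+4

No counter-ion: the bracketed complex is neutral.
Ligand charges: 2×NCS = -2; 1×bipy neutral; 1×C2O4 = -2; sum -4.
Mo + (-4) = 0 ⇒ Mo is +4.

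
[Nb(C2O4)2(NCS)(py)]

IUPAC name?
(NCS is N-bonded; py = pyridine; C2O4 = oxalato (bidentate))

There is no counter-ion, so the complex is neutral overall.
Ligand charges: 1×isothiocyanato (-1 each), 1×pyridine (neutral), 2×oxalato (-2 each); total -5. So Nb + (-5) = 0, giving Nb = +5.
Ligands are named alphabetically: isothiocyanato before oxalato before pyridine.

isothiocyanatodioxalato(pyridine)niobium(V)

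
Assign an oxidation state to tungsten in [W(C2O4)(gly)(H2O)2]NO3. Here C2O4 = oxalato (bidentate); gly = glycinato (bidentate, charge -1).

+4

1 nitrate outside the brackets (-1 each) → the complex ion is 1+.
Ligand charges: 1×C2O4 = -2; 2×H2O neutral; 1×gly = -1; sum -3.
W + (-3) = 1+ ⇒ W is +4.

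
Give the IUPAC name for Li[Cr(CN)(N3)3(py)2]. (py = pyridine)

lithium triazidocyanobis(pyridine)chromate(III)

The 1 lithium counter-ion carries a total charge of +1, so each complex ion is 1−.
Ligand charges: 2×pyridine (neutral), 3×azido (-1 each), 1×cyano (-1 each); total -4. So Cr + (-4) = 1−, giving Cr = +3.
Ligands are named alphabetically: azido before cyano before pyridine.
The complex ion is anionic, so chromium takes the -ate form chromate(III).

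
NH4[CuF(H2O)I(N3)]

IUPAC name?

ammonium aquaazidofluoroiodocuprate(II)

The 1 ammonium counter-ion carries a total charge of +1, so each complex ion is 1−.
Ligand charges: 1×iodo (-1 each), 1×aqua (neutral), 1×fluoro (-1 each), 1×azido (-1 each); total -3. So Cu + (-3) = 1−, giving Cu = +2.
Ligands are named alphabetically: aqua before azido before fluoro before iodo.
The complex ion is anionic, so copper takes the -ate form cuprate(II).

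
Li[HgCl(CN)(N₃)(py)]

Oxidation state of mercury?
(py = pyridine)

1 lithium outside the brackets (+1 each) → the complex ion is 1−.
Ligand charges: 1×Cl = -1; 1×N3 = -1; 1×py neutral; 1×CN = -1; sum -3.
Hg + (-3) = 1− ⇒ Hg is +2.

+2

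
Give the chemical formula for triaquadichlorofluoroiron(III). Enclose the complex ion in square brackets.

[FeCl2F(H2O)3]

Ligands: 3 aqua (H2O, neutral), 2 chloro (Cl, -1), 1 fluoro (F, -1). Ligand charge sum = -3.
With Fe in oxidation state +3, the complex ion is [Fe...].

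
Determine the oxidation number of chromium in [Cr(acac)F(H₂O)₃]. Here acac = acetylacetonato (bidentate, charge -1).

+2

No counter-ion: the bracketed complex is neutral.
Ligand charges: 1×F = -1; 3×H2O neutral; 1×acac = -1; sum -2.
Cr + (-2) = 0 ⇒ Cr is +2.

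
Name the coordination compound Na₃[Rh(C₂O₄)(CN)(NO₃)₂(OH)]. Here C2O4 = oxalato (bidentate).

sodium cyanohydroxodinitratooxalatorhodate(III)

The 3 sodium counter-ions carry a total charge of +3, so each complex ion is 3−.
Ligand charges: 1×cyano (-1 each), 2×nitrato (-1 each), 1×hydroxo (-1 each), 1×oxalato (-2 each); total -6. So Rh + (-6) = 3−, giving Rh = +3.
Ligands are named alphabetically: cyano before hydroxo before nitrato before oxalato.
The complex ion is anionic, so rhodium takes the -ate form rhodate(III).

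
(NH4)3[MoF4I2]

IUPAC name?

ammonium tetrafluorodiiodomolybdate(III)

The 3 ammonium counter-ions carry a total charge of +3, so each complex ion is 3−.
Ligand charges: 4×fluoro (-1 each), 2×iodo (-1 each); total -6. So Mo + (-6) = 3−, giving Mo = +3.
Ligands are named alphabetically: fluoro before iodo.
The complex ion is anionic, so molybdenum takes the -ate form molybdate(III).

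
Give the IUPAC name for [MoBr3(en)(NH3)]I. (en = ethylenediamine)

The 1 iodide counter-ion carries a total charge of -1, so each complex ion is 1+.
Ligand charges: 1×ammine (neutral), 3×bromo (-1 each), 1×ethylenediamine (neutral); total -3. So Mo + (-3) = 1+, giving Mo = +4.
Ligands are named alphabetically: ammine before bromo before ethylenediamine.

amminetribromo(ethylenediamine)molybdenum(IV) iodide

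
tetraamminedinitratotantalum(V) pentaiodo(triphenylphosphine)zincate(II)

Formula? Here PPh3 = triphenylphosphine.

[Ta(NH3)4(NO3)2][ZnI5(PPh3)]

Cation [Ta…]: ligand charges -2, Ta(V) ⇒ ion charge 3+.
Anion [Zn…]: ligand charges -5, Zn(II) ⇒ ion charge 3−.
One 3+ cation balances one 3− anion.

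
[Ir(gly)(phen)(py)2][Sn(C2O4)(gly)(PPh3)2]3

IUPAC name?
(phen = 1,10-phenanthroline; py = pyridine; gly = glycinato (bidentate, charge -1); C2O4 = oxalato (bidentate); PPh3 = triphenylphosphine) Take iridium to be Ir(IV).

(glycinato)(1,10-phenanthroline)bis(pyridine)iridium(IV) (glycinato)oxalatobis(triphenylphosphine)stannate(II)

Both ions are complex: the cation is named first with the plain metal name, the anion second with the -ate form; each ion's ligands are alphabetised independently.
Ir is given as +4; the cation's ligand charges sum to -1, so the complex cation is 3+.
With 3 anions per cation, each anion must be 3/3 = 1−.
Anion: ligand charges sum to -3; for the ion to be 1−, Sn = +2.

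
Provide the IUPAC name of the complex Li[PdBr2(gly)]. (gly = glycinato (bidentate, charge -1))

lithium dibromo(glycinato)palladate(II)

The 1 lithium counter-ion carries a total charge of +1, so each complex ion is 1−.
Ligand charges: 1×glycinato (-1 each), 2×bromo (-1 each); total -3. So Pd + (-3) = 1−, giving Pd = +2.
Ligands are named alphabetically: bromo before glycinato.
The complex ion is anionic, so palladium takes the -ate form palladate(II).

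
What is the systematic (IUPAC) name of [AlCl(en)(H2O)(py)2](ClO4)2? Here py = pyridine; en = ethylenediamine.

The 2 perchlorate counter-ions carry a total charge of -2, so each complex ion is 2+.
Ligand charges: 1×chloro (-1 each), 1×aqua (neutral), 2×pyridine (neutral), 1×ethylenediamine (neutral); total -1. So Al + (-1) = 2+, giving Al = +3.
Ligands are named alphabetically: aqua before chloro before ethylenediamine before pyridine.

aquachloro(ethylenediamine)bis(pyridine)aluminium(III) perchlorate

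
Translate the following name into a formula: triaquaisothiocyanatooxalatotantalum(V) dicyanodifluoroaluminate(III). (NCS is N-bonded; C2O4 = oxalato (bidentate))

[Ta(C2O4)(H2O)3(NCS)][Al(CN)2F2]2

Cation [Ta…]: ligand charges -3, Ta(V) ⇒ ion charge 2+.
Anion [Al…]: ligand charges -4, Al(III) ⇒ ion charge 1−.
One 2+ cation requires 2 of the 1− anion.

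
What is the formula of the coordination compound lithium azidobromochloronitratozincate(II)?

Li2[ZnBrCl(N3)(NO3)]

Ligands: 1 bromo (Br, -1), 1 azido (N3, -1), 1 nitrato (NO3, -1), 1 chloro (Cl, -1). Ligand charge sum = -4.
With Zn in oxidation state +2, the complex ion is [Zn...]^2−.
Charge balance with lithium (+1) requires 1 complex ion per 2 lithium.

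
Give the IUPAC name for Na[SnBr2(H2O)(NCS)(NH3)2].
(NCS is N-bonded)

The 1 sodium counter-ion carries a total charge of +1, so each complex ion is 1−.
Ligand charges: 2×bromo (-1 each), 1×aqua (neutral), 1×isothiocyanato (-1 each), 2×ammine (neutral); total -3. So Sn + (-3) = 1−, giving Sn = +2.
Ligands are named alphabetically: ammine before aqua before bromo before isothiocyanato.
The complex ion is anionic, so tin takes the -ate form stannate(II).

sodium diammineaquadibromoisothiocyanatostannate(II)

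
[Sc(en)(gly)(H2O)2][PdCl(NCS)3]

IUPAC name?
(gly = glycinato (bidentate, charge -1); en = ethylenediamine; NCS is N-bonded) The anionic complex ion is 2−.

Both ions are complex: the cation is named first with the plain metal name, the anion second with the -ate form; each ion's ligands are alphabetised independently.
The complex anion is given as 2−; its ligand charges sum to -4, so Pd = +2.
A 1:1 salt means the cation carries the equal and opposite charge, 2+.
Cation: ligand charges sum to -1; for the ion to be 2+, Sc = +3.

diaqua(ethylenediamine)(glycinato)scandium(III) chlorotriisothiocyanatopalladate(II)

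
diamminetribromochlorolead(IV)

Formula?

[PbBr3Cl(NH3)2]

Ligands: 1 chloro (Cl, -1), 3 bromo (Br, -1), 2 ammine (NH3, neutral). Ligand charge sum = -4.
With Pb in oxidation state +4, the complex ion is [Pb...].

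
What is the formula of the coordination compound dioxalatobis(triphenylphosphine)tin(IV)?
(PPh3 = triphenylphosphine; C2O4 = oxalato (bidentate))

[Sn(C2O4)2(PPh3)2]

Ligands: 2 triphenylphosphine (PPh3, neutral), 2 oxalato (C2O4, -2). Ligand charge sum = -4.
With Sn in oxidation state +4, the complex ion is [Sn...].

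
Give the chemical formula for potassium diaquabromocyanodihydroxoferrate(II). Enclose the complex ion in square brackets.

K2[FeBr(CN)(H2O)2(OH)2]

Ligands: 1 cyano (CN, -1), 2 hydroxo (OH, -1), 2 aqua (H2O, neutral), 1 bromo (Br, -1). Ligand charge sum = -4.
Charge balance with potassium (+1) requires 1 complex ion per 2 potassium.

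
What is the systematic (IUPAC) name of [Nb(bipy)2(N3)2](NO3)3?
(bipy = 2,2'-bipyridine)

The 3 nitrate counter-ions carry a total charge of -3, so each complex ion is 3+.
Ligand charges: 2×azido (-1 each), 2×2,2'-bipyridine (neutral); total -2. So Nb + (-2) = 3+, giving Nb = +5.
Ligands are named alphabetically: azido before bipyridine.

diazidobis(2,2'-bipyridine)niobium(V) nitrate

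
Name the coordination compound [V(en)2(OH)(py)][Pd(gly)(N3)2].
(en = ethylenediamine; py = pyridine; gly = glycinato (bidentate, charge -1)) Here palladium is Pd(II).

Pd is given as +2; the anion's ligand charges sum to -3, so the complex anion is 1−.
A 1:1 salt means the cation carries the equal and opposite charge, 1+.
Cation: ligand charges sum to -1; for the ion to be 1+, V = +2.

bis(ethylenediamine)hydroxo(pyridine)vanadium(II) diazido(glycinato)palladate(II)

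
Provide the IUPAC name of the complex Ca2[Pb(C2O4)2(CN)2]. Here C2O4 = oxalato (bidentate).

The 2 calcium counter-ions carry a total charge of +4, so each complex ion is 4−.
Ligand charges: 2×cyano (-1 each), 2×oxalato (-2 each); total -6. So Pb + (-6) = 4−, giving Pb = +2.
Ligands are named alphabetically: cyano before oxalato.
The complex ion is anionic, so lead takes the -ate form plumbate(II).

calcium dicyanodioxalatoplumbate(II)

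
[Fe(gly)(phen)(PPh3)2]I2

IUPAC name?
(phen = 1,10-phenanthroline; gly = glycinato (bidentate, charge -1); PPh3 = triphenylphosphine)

The 2 iodide counter-ions carry a total charge of -2, so each complex ion is 2+.
Ligand charges: 1×1,10-phenanthroline (neutral), 1×glycinato (-1 each), 2×triphenylphosphine (neutral); total -1. So Fe + (-1) = 2+, giving Fe = +3.
Ligands are named alphabetically: glycinato before phenanthroline before triphenylphosphine.

(glycinato)(1,10-phenanthroline)bis(triphenylphosphine)iron(III) iodide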